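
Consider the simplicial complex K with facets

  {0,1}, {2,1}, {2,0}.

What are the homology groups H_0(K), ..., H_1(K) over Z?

We work with the vertex ordering 0 < 1 < 2. The simplices of K, each written with vertices in increasing order, are:

  0-simplices (3): [0], [1], [2]
  1-simplices (3): [0,1], [0,2], [1,2]

giving chain groups C_0 ≅ Z^3, C_1 ≅ Z^3.

Boundary ∂_1: C_1 → C_0 maps an edge to its endpoints' difference, ∂[p,q] = q − p.
The resulting 3×3 matrix has rank 2, and its Smith normal form has invariant factors (1,1).

From H_k ≅ ker(∂_k) / im(∂_{k+1}) we obtain:

  H_0: rank C_0 − rank ∂_1 = 3 − 2 = 1, and the invariant factors of ∂_1 are all 1, so H_0 = Z.
  H_1: rank ker ∂_1 − rank ∂_2 = (3 − 2) − 0 = 1, and there is no ∂_2, so H_1 = Z.

H_0 = Z,  H_1 = Z.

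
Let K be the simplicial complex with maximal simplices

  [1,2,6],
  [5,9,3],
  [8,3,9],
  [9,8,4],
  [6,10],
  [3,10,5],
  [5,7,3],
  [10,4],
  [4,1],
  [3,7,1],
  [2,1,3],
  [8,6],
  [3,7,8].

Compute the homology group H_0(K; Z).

H_0 ≅ Z.

K has 10 vertices, 22 edges, 9 triangles.
rank ∂_0 = 0, rank ∂_1 = 9 ⇒ b_0 = 10 − 0 − 9 = 1; all invariant factors of ∂_1 are 1 so no torsion. So H_0 ≅ Z.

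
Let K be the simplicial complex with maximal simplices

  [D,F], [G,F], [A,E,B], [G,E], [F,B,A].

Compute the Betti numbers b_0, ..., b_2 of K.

K has 6 vertices, 8 edges, 2 triangles.
rank ∂_0 = 0, rank ∂_1 = 5 ⇒ b_0 = 6 − 0 − 5 = 1; all invariant factors of ∂_1 are 1 so no torsion. So H_0 ≅ Z.
rank ∂_1 = 5, rank ∂_2 = 2 ⇒ b_1 = 8 − 5 − 2 = 1; all invariant factors of ∂_2 are 1 so no torsion. So H_1 ≅ Z.
rank ∂_2 = 2, rank ∂_3 = 0 ⇒ b_2 = 2 − 2 − 0 = 0. So H_2 ≅ 0.

b_0 = 1, b_1 = 1, b_2 = 0.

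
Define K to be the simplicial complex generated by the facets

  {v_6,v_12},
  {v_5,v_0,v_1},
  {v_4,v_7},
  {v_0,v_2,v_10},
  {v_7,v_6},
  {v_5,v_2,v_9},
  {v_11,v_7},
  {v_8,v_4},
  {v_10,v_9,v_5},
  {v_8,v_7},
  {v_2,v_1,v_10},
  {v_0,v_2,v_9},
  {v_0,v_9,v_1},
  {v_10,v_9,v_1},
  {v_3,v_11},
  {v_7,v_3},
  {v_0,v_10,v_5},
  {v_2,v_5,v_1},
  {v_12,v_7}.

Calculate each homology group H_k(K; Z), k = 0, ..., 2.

Take the total order v_0 < v_1 < v_2 < v_3 < v_4 < v_5 < v_6 < v_7 < v_8 < v_9 < v_10 < v_11 < v_12 on the vertex set. Then K (dimension 2) consists of the simplices:

  0-simplices (13): [v_0], [v_1], [v_2], [v_3], [v_4], [v_5], [v_6], [v_7], [v_8], [v_9], [v_10], [v_11], [v_12]
  1-simplices (24): (24 of them)
  2-simplices (10): [v_0,v_1,v_5], [v_0,v_1,v_9], [v_0,v_2,v_9], [v_0,v_2,v_10], [v_0,v_5,v_10], [v_1,v_2,v_5], [v_1,v_2,v_10], [v_1,v_9,v_10], [v_2,v_5,v_9], [v_5,v_9,v_10]

so the chain groups are C_0 ≅ Z^13, C_1 ≅ Z^24, C_2 ≅ Z^10.

The boundary map ∂_1: C_1 → C_0 maps an edge to its endpoints' difference, ∂[p,q] = q − p.
The resulting 13×24 matrix has rank 11, and its Smith normal form has invariant factors (1,1,1,1,1,1,1,1,1,1,1).

∂_2: C_2 → C_1 acts by ∂[p,q,r] = [q,r] − [p,r] + [p,q]. For instance
  ∂[v_0,v_1,v_9] = [v_1,v_9] − [v_0,v_9] + [v_0,v_1],
  ∂[v_1,v_2,v_10] = [v_2,v_10] − [v_1,v_10] + [v_1,v_2].
As a 24×10 matrix over Z this has rank 10, with invariant factors (1,1,1,1,1,1,1,1,1,2).

Reading off H_k = ker ∂_k / im ∂_{k+1}:

  H_0: rank C_0 − rank ∂_1 = 13 − 11 = 2, and the invariant factors of ∂_1 are all 1, so H_0 = Z^2.
  H_1: rank ker ∂_1 − rank ∂_2 = (24 − 11) − 10 = 3, and ∂_2 has invariant factor 2 > 1, so H_1 = Z^3 ⊕ Z/2.
  H_2: rank ker ∂_2 − rank ∂_3 = (10 − 10) − 0 = 0, and there is no ∂_3, so H_2 = 0.

As a check, the Euler characteristic is 13 − 24 + 10 = -1, which agrees with 2 − 3 + 0 = -1.
(K is a triangulation of the disjoint union of a wedge of 3 circles and the real projective plane RP^2.)

H_0 ≅ Z^2,  H_1 ≅ Z^3 ⊕ Z/2,  H_2 = 0.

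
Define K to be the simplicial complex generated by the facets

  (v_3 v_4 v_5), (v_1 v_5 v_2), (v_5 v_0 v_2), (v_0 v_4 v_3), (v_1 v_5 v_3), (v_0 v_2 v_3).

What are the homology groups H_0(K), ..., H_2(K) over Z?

Take the total order v_0 < v_1 < v_2 < v_3 < v_4 < v_5 on the vertex set. Then K (dimension 2) consists of the simplices:

  0-simplices (6): [v_0], [v_1], [v_2], [v_3], [v_4], [v_5]
  1-simplices (12): [v_0,v_2], [v_0,v_3], [v_0,v_4], [v_0,v_5], [v_1,v_2], [v_1,v_3], [v_1,v_5], [v_2,v_3], [v_2,v_5], [v_3,v_4], [v_3,v_5], [v_4,v_5]
  2-simplices (6): [v_0,v_2,v_3], [v_0,v_2,v_5], [v_0,v_3,v_4], [v_1,v_2,v_5], [v_1,v_3,v_5], [v_3,v_4,v_5]

so the chain groups are C_0 ≅ Z^6, C_1 ≅ Z^12, C_2 ≅ Z^6.

∂_1: C_1 → C_0 maps an edge to its endpoints' difference, ∂[p,q] = q − p.
This gives a 6×12 integer matrix of rank 5; reducing to Smith normal form yields diagonal entries (1,1,1,1,1).

The boundary map ∂_2: C_2 → C_1 maps a triangle to the signed sum of its edges. For instance
  ∂[v_1,v_2,v_5] = [v_2,v_5] − [v_1,v_5] + [v_1,v_2],
  ∂[v_0,v_2,v_5] = [v_2,v_5] − [v_0,v_5] + [v_0,v_2].
The 12×6 boundary matrix has rank 6 and Smith normal form diag(1,1,1,1,1,1).

From H_k ≅ ker(∂_k) / im(∂_{k+1}) we obtain:

  H_0: rank C_0 − rank ∂_1 = 6 − 5 = 1, and the invariant factors of ∂_1 are all 1, so H_0 ≅ Z.
  H_1: rank ker ∂_1 − rank ∂_2 = (12 − 5) − 6 = 1, and the invariant factors of ∂_2 are all 1, so H_1 ≅ Z.
  H_2: rank ker ∂_2 − rank ∂_3 = (6 − 6) − 0 = 0, and there is no ∂_3, so H_2 ≅ 0.

H_0 ≅ Z,  H_1 ≅ Z,  H_2 = 0.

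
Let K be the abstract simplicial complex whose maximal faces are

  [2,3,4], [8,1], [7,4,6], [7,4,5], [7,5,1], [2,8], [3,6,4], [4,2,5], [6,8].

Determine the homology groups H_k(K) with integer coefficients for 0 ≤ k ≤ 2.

H_0 ≅ Z,  H_1 ≅ Z^2,  H_2 = 0.

Fix the vertex order 1 < 2 < 3 < 4 < 5 < 6 < 7 < 8 and write every simplex with vertices in increasing order. Then dim K = 2 and the simplices of K are:

  0-simplices (8): [1], [2], [3], [4], [5], [6], [7], [8]
  1-simplices (15): [1,5], [1,7], [1,8], [2,3], [2,4], [2,5], [2,8], [3,4], [3,6], [4,5], [4,6], [4,7], [5,7], [6,7], [6,8]
  2-simplices (6): [1,5,7], [2,3,4], [2,4,5], [3,4,6], [4,5,7], [4,6,7]

Hence C_0 ≅ Z^8, C_1 ≅ Z^15, C_2 ≅ Z^6.

∂_1: C_1 → C_0 sends each edge [p,q] (with p < q) to q − p.
This gives a 8×15 integer matrix of rank 7; reducing to Smith normal form yields diagonal entries (1,1,1,1,1,1,1).

The boundary map ∂_2: C_2 → C_1 sends each 2-simplex [p,q,r] to [q,r] − [p,r] + [p,q]. For instance
  ∂[2,3,4] = [3,4] − [2,4] + [2,3],
  ∂[2,4,5] = [4,5] − [2,5] + [2,4].
The 15×6 boundary matrix has rank 6 and Smith normal form diag(1,1,1,1,1,1).

From H_k ≅ ker(∂_k) / im(∂_{k+1}) we obtain:

  H_0: rank C_0 − rank ∂_1 = 8 − 7 = 1, and the invariant factors of ∂_1 are all 1, so H_0 ≅ Z.
  H_1: rank ker ∂_1 − rank ∂_2 = (15 − 7) − 6 = 2, and the invariant factors of ∂_2 are all 1, so H_1 ≅ Z^2.
  H_2: rank ker ∂_2 − rank ∂_3 = (6 − 6) − 0 = 0, and there is no ∂_3, so H_2 ≅ 0.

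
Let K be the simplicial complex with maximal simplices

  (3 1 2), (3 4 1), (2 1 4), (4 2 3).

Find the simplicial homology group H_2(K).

K has 4 vertices, 6 edges, 4 triangles.
rank ∂_2 = 3, rank ∂_3 = 0 ⇒ b_2 = 4 − 3 − 0 = 1. So H_2 = Z.

H_2 ≅ Z.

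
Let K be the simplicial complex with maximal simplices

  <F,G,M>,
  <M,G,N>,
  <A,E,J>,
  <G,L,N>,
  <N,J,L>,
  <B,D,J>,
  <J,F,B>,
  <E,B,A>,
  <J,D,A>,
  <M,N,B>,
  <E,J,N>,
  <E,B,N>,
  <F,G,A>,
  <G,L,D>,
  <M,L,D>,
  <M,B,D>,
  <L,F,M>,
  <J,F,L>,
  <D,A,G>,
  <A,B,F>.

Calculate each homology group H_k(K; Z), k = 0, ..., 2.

Fix the vertex order A < B < D < E < F < G < J < L < M < N and write every simplex with vertices in increasing order. Then dim K = 2 and the simplices of K are:

  0-simplices (10): A, B, D, E, F, G, J, L, M, N
  1-simplices (30): AB, AD, AE, AF, AG, AJ, BD, BE, BF, BJ, BM, BN, DG, DJ, DL, DM, EJ, EN, FG, FJ, FL, FM, GL, GM, GN, JL, JN, LM, LN, MN
  2-simplices (20): ABE, ABF, ADG, ADJ, AEJ, AFG, BDJ, BDM, BEN, BFJ, BMN, DGL, DLM, EJN, FGM, FJL, FLM, GLN, GMN, JLN

so the chain groups are C_0 ≅ Z^10, C_1 ≅ Z^30, C_2 ≅ Z^20.

The boundary map ∂_1: C_1 → C_0 maps an edge to its endpoints' difference, ∂[p,q] = q − p.
The resulting 10×30 matrix has rank 9, and its Smith normal form has invariant factors (1,1,1,1,1,1,1,1,1).

∂_2: C_2 → C_1 sends each 2-simplex [p,q,r] to [q,r] − [p,r] + [p,q]. For instance
  ∂BFJ = FJ − BJ + BF,
  ∂DGL = GL − DL + DG.
The 30×20 boundary matrix has rank 20 and Smith normal form diag(1,1,1,1,1,1,1,1,1,1,1,1,1,1,1,1,1,1,1,2).

Reading off H_k = ker ∂_k / im ∂_{k+1}:

  H_0: rank C_0 − rank ∂_1 = 10 − 9 = 1, and the invariant factors of ∂_1 are all 1, so H_0 ≅ Z.
  H_1: rank ker ∂_1 − rank ∂_2 = (30 − 9) − 20 = 1, and ∂_2 has invariant factor 2 > 1, so H_1 ≅ Z ⊕ Z/2.
  H_2: rank ker ∂_2 − rank ∂_3 = (20 − 20) − 0 = 0, and there is no ∂_3, so H_2 ≅ 0.

As a check, the Euler characteristic is 10 − 30 + 20 = 0, which agrees with 1 − 1 + 0 = 0.
(K is a triangulation of the Klein bottle.)

H_0 ≅ Z,  H_1 ≅ Z ⊕ Z/2,  H_2 = 0.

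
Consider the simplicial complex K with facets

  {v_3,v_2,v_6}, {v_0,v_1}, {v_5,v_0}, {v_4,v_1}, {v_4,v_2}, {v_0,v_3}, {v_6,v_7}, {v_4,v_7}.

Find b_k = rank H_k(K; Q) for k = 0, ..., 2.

K has 8 vertices, 10 edges, 1 triangle.
rank ∂_0 = 0, rank ∂_1 = 7 ⇒ b_0 = 8 − 0 − 7 = 1; all invariant factors of ∂_1 are 1 so no torsion. So H_0 = Z.
rank ∂_1 = 7, rank ∂_2 = 1 ⇒ b_1 = 10 − 7 − 1 = 2; all invariant factors of ∂_2 are 1 so no torsion. So H_1 = Z^2.
rank ∂_2 = 1, rank ∂_3 = 0 ⇒ b_2 = 1 − 1 − 0 = 0. So H_2 = 0.

b_0 = 1, b_1 = 2, b_2 = 0.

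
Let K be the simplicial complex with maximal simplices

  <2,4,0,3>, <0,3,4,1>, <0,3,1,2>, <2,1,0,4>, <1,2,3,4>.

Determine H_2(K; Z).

H_2 = 0.

Order the vertices as 0 < 1 < 2 < 3 < 4. Listing each simplex with vertices in this order, K has dimension 3 with simplices:

  0-simplices (5): [0], [1], [2], [3], [4]
  1-simplices (10): [0,1], [0,2], [0,3], [0,4], [1,2], [1,3], [1,4], [2,3], [2,4], [3,4]
  2-simplices (10): [0,1,2], [0,1,3], [0,1,4], [0,2,3], [0,2,4], [0,3,4], [1,2,3], [1,2,4], [1,3,4], [2,3,4]
  3-simplices (5): [0,1,2,3], [0,1,2,4], [0,1,3,4], [0,2,3,4], [1,2,3,4]

giving chain groups C_0 ≅ Z^5, C_1 ≅ Z^10, C_2 ≅ Z^10, C_3 ≅ Z^5.

∂_1: C_1 → C_0 is given by ∂[p,q] = [q] − [p].
The resulting 5×10 matrix has rank 4, and its Smith normal form has invariant factors (1,1,1,1).

The boundary map ∂_2: C_2 → C_1 acts by ∂[p,q,r] = [q,r] − [p,r] + [p,q]. For instance
  ∂[1,3,4] = [3,4] − [1,4] + [1,3],
  ∂[0,2,4] = [2,4] − [0,4] + [0,2].
As a 10×10 matrix over Z this has rank 6, with invariant factors (1,1,1,1,1,1).

∂_3: C_3 → C_2 sends each 3-simplex σ to the alternating sum Σ_i (−1)^i (σ with its i-th vertex removed). For instance
  ∂[0,1,2,3] = [1,2,3] − [0,2,3] + [0,1,3] − [0,1,2],
  ∂[0,2,3,4] = [2,3,4] − [0,3,4] + [0,2,4] − [0,2,3].
As a 10×5 matrix over Z this has rank 4, with invariant factors (1,1,1,1).

From H_k ≅ ker(∂_k) / im(∂_{k+1}) we obtain:

  H_2: rank ker ∂_2 − rank ∂_3 = (10 − 6) − 4 = 0, and the invariant factors of ∂_3 are all 1, so H_2 = 0.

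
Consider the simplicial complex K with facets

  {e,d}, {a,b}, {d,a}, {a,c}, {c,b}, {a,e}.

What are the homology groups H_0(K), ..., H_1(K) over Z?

K has 5 vertices, 6 edges.
rank ∂_0 = 0, rank ∂_1 = 4 ⇒ b_0 = 5 − 0 − 4 = 1; all invariant factors of ∂_1 are 1 so no torsion. So H_0 = Z.
rank ∂_1 = 4, rank ∂_2 = 0 ⇒ b_1 = 6 − 4 − 0 = 2. So H_1 = Z^2.

H_0 ≅ Z,  H_1 ≅ Z^2.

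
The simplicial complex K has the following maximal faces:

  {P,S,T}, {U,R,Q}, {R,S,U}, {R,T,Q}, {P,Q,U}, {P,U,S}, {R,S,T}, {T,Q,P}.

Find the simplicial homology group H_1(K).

Order the vertices as P < Q < R < S < T < U. Listing each simplex with vertices in this order, K has dimension 2 with simplices:

  0-simplices (6): P, Q, R, S, T, U
  1-simplices (12): PQ, PS, PT, PU, QR, QT, QU, RS, RT, RU, ST, SU
  2-simplices (8): PQT, PQU, PST, PSU, QRT, QRU, RST, RSU

so the chain groups are C_0 ≅ Z^6, C_1 ≅ Z^12, C_2 ≅ Z^8.

∂_1: C_1 → C_0 maps an edge to its endpoints' difference, ∂[p,q] = q − p. For instance
  ∂ST = T − S.
As a 6×12 matrix over Z this has rank 5, with invariant factors (1,1,1,1,1).

The boundary map ∂_2: C_2 → C_1 sends each 2-simplex [p,q,r] to [q,r] − [p,r] + [p,q]. For instance
  ∂QRU = RU − QU + QR,
  ∂PQT = QT − PT + PQ.
As a 12×8 matrix over Z this has rank 7, with invariant factors (1,1,1,1,1,1,1).

Reading off H_k = ker ∂_k / im ∂_{k+1}:

  H_1: rank ker ∂_1 − rank ∂_2 = (12 − 5) − 7 = 0, and the invariant factors of ∂_2 are all 1, so H_1 ≅ 0.

H_1 = 0.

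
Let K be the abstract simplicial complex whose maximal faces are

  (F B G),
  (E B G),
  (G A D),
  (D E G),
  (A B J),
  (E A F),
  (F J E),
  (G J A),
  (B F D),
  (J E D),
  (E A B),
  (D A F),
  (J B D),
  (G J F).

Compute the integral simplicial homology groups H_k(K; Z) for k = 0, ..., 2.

K has 7 vertices, 21 edges, 14 triangles.
rank ∂_0 = 0, rank ∂_1 = 6 ⇒ b_0 = 7 − 0 − 6 = 1; all invariant factors of ∂_1 are 1 so no torsion. So H_0 = Z.
rank ∂_1 = 6, rank ∂_2 = 13 ⇒ b_1 = 21 − 6 − 13 = 2; all invariant factors of ∂_2 are 1 so no torsion. So H_1 = Z^2.
rank ∂_2 = 13, rank ∂_3 = 0 ⇒ b_2 = 14 − 13 − 0 = 1. So H_2 = Z.

H_0 = Z,  H_1 = Z^2,  H_2 = Z.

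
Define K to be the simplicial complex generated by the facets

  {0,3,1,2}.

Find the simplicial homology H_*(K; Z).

Fix the vertex order 0 < 1 < 2 < 3 and write every simplex with vertices in increasing order. Then dim K = 3 and the simplices of K are:

  0-simplices (4): [0], [1], [2], [3]
  1-simplices (6): [0,1], [0,2], [0,3], [1,2], [1,3], [2,3]
  2-simplices (4): [0,1,2], [0,1,3], [0,2,3], [1,2,3]
  3-simplices (1): [0,1,2,3]

Hence C_0 ≅ Z^4, C_1 ≅ Z^6, C_2 ≅ Z^4, C_3 ≅ Z^1.

The boundary map ∂_1: C_1 → C_0 is given by ∂[p,q] = [q] − [p].
The resulting 4×6 matrix has rank 3, and its Smith normal form has invariant factors (1,1,1).

Boundary ∂_2: C_2 → C_1 sends each 2-simplex [p,q,r] to [q,r] − [p,r] + [p,q]. For instance
  ∂[0,1,3] = [1,3] − [0,3] + [0,1],
  ∂[1,2,3] = [2,3] − [1,3] + [1,2].
The 6×4 boundary matrix has rank 3 and Smith normal form diag(1,1,1).

Boundary ∂_3: C_3 → C_2 sends each 3-simplex σ to the alternating sum Σ_i (−1)^i (σ with its i-th vertex removed). For instance
  ∂[0,1,2,3] = [1,2,3] − [0,2,3] + [0,1,3] − [0,1,2].
This gives a 4×1 integer matrix of rank 1; reducing to Smith normal form yields diagonal entries (1).

Reading off H_k = ker ∂_k / im ∂_{k+1}:

  H_0: rank C_0 − rank ∂_1 = 4 − 3 = 1, and the invariant factors of ∂_1 are all 1, so H_0 ≅ Z.
  H_1: rank ker ∂_1 − rank ∂_2 = (6 − 3) − 3 = 0, and the invariant factors of ∂_2 are all 1, so H_1 ≅ 0.
  H_2: rank ker ∂_2 − rank ∂_3 = (4 − 3) − 1 = 0, and the invariant factors of ∂_3 are all 1, so H_2 ≅ 0.
  H_3: rank ker ∂_3 − rank ∂_4 = (1 − 1) − 0 = 0, and there is no ∂_4, so H_3 ≅ 0.

H_0 = Z,  H_1 = 0,  H_2 = 0,  H_3 = 0.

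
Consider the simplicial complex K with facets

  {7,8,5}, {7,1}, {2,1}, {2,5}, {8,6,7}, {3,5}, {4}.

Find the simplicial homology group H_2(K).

Order the vertices as 1 < 2 < 3 < 4 < 5 < 6 < 7 < 8. Listing each simplex with vertices in this order, K has dimension 2 with simplices:

  0-simplices (8): [1], [2], [3], [4], [5], [6], [7], [8]
  1-simplices (9): [1,2], [1,7], [2,5], [3,5], [5,7], [5,8], [6,7], [6,8], [7,8]
  2-simplices (2): [5,7,8], [6,7,8]

so the chain groups are C_0 ≅ Z^8, C_1 ≅ Z^9, C_2 ≅ Z^2.

The boundary map ∂_1: C_1 → C_0 maps an edge to its endpoints' difference, ∂[p,q] = q − p. For instance
  ∂[5,8] = [8] − [5].
This gives a 8×9 integer matrix of rank 6; reducing to Smith normal form yields diagonal entries (1,1,1,1,1,1).

The boundary map ∂_2: C_2 → C_1 maps a triangle to the signed sum of its edges. For instance
  ∂[6,7,8] = [7,8] − [6,8] + [6,7],
  ∂[5,7,8] = [7,8] − [5,8] + [5,7].
The 9×2 boundary matrix has rank 2 and Smith normal form diag(1,1).

Reading off H_k = ker ∂_k / im ∂_{k+1}:

  H_2: rank ker ∂_2 − rank ∂_3 = (2 − 2) − 0 = 0, and there is no ∂_3, so H_2 = 0.

H_2 = 0.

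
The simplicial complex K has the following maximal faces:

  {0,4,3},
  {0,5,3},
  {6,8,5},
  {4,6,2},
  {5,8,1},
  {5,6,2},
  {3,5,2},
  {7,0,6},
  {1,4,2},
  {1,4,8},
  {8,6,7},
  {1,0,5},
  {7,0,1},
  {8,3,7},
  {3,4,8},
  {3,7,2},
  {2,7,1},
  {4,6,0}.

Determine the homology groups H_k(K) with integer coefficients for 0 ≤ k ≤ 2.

H_0 ≅ Z,  H_1 ≅ Z^2,  H_2 ≅ Z.

We work with the vertex ordering 0 < 1 < 2 < 3 < 4 < 5 < 6 < 7 < 8. The simplices of K, each written with vertices in increasing order, are:

  0-simplices (9): [0], [1], [2], [3], [4], [5], [6], [7], [8]
  1-simplices (27): (27 of them)
  2-simplices (18): [0,1,5], [0,1,7], [0,3,4], [0,3,5], [0,4,6], [0,6,7], [1,2,4], [1,2,7], [1,4,8], [1,5,8], [2,3,5], [2,3,7], [2,4,6], [2,5,6], [3,4,8], [3,7,8], [5,6,8], [6,7,8]

giving chain groups C_0 ≅ Z^9, C_1 ≅ Z^27, C_2 ≅ Z^18.

The boundary map ∂_1: C_1 → C_0 maps an edge to its endpoints' difference, ∂[p,q] = q − p. For instance
  ∂[2,3] = [3] − [2].
The resulting 9×27 matrix has rank 8, and its Smith normal form has invariant factors (1,1,1,1,1,1,1,1).

∂_2: C_2 → C_1 maps a triangle to the signed sum of its edges. For instance
  ∂[0,6,7] = [6,7] − [0,7] + [0,6],
  ∂[2,5,6] = [5,6] − [2,6] + [2,5].
The 27×18 boundary matrix has rank 17 and Smith normal form diag(1,1,1,1,1,1,1,1,1,1,1,1,1,1,1,1,1).

From H_k ≅ ker(∂_k) / im(∂_{k+1}) we obtain:

  H_0: rank C_0 − rank ∂_1 = 9 − 8 = 1, and the invariant factors of ∂_1 are all 1, so H_0 ≅ Z.
  H_1: rank ker ∂_1 − rank ∂_2 = (27 − 8) − 17 = 2, and the invariant factors of ∂_2 are all 1, so H_1 ≅ Z^2.
  H_2: rank ker ∂_2 − rank ∂_3 = (18 − 17) − 0 = 1, and there is no ∂_3, so H_2 ≅ Z.

(K is a triangulation of the torus T^2.)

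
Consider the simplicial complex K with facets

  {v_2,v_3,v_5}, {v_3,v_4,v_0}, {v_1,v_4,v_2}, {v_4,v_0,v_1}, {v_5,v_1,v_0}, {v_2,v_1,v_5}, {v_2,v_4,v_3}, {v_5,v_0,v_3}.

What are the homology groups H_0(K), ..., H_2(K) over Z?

H_0 = Z,  H_1 = 0,  H_2 = Z.

Order the vertices as v_0 < v_1 < v_2 < v_3 < v_4 < v_5. Listing each simplex with vertices in this order, K has dimension 2 with simplices:

  0-simplices (6): [v_0], [v_1], [v_2], [v_3], [v_4], [v_5]
  1-simplices (12): [v_0,v_1], [v_0,v_3], [v_0,v_4], [v_0,v_5], [v_1,v_2], [v_1,v_4], [v_1,v_5], [v_2,v_3], [v_2,v_4], [v_2,v_5], [v_3,v_4], [v_3,v_5]
  2-simplices (8): [v_0,v_1,v_4], [v_0,v_1,v_5], [v_0,v_3,v_4], [v_0,v_3,v_5], [v_1,v_2,v_4], [v_1,v_2,v_5], [v_2,v_3,v_4], [v_2,v_3,v_5]

so the chain groups are C_0 ≅ Z^6, C_1 ≅ Z^12, C_2 ≅ Z^8.

∂_1: C_1 → C_0 maps an edge to its endpoints' difference, ∂[p,q] = q − p. For instance
  ∂[v_0,v_5] = [v_5] − [v_0].
As a 6×12 matrix over Z this has rank 5, with invariant factors (1,1,1,1,1).

The boundary map ∂_2: C_2 → C_1 maps a triangle to the signed sum of its edges. For instance
  ∂[v_1,v_2,v_4] = [v_2,v_4] − [v_1,v_4] + [v_1,v_2],
  ∂[v_1,v_2,v_5] = [v_2,v_5] − [v_1,v_5] + [v_1,v_2].
This gives a 12×8 integer matrix of rank 7; reducing to Smith normal form yields diagonal entries (1,1,1,1,1,1,1).

Now H_k = ker ∂_k / im ∂_{k+1}, so:

  H_0: rank C_0 − rank ∂_1 = 6 − 5 = 1, and the invariant factors of ∂_1 are all 1, so H_0 ≅ Z.
  H_1: rank ker ∂_1 − rank ∂_2 = (12 − 5) − 7 = 0, and the invariant factors of ∂_2 are all 1, so H_1 ≅ 0.
  H_2: rank ker ∂_2 − rank ∂_3 = (8 − 7) − 0 = 1, and there is no ∂_3, so H_2 ≅ Z.

(K is a triangulation of the 2-sphere S^2.)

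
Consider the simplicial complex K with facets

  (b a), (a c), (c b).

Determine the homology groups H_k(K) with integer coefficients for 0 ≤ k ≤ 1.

H_0 ≅ Z,  H_1 ≅ Z.

Fix the vertex order a < b < c and write every simplex with vertices in increasing order. Then dim K = 1 and the simplices of K are:

  0-simplices (3): a, b, c
  1-simplices (3): ab, ac, bc

Hence C_0 ≅ Z^3, C_1 ≅ Z^3.

The boundary map ∂_1: C_1 → C_0 maps an edge to its endpoints' difference, ∂[p,q] = q − p. For instance
  ∂ab = b − a.
As a 3×3 matrix over Z this has rank 2, with invariant factors (1,1).

From H_k ≅ ker(∂_k) / im(∂_{k+1}) we obtain:

  H_0: rank C_0 − rank ∂_1 = 3 − 2 = 1, and the invariant factors of ∂_1 are all 1, so H_0 = Z.
  H_1: rank ker ∂_1 − rank ∂_2 = (3 − 2) − 0 = 1, and there is no ∂_2, so H_1 = Z.

As a check, the Euler characteristic is 3 − 3 = 0, which agrees with 1 − 1 = 0.
(K is a triangulation of the circle S^1.)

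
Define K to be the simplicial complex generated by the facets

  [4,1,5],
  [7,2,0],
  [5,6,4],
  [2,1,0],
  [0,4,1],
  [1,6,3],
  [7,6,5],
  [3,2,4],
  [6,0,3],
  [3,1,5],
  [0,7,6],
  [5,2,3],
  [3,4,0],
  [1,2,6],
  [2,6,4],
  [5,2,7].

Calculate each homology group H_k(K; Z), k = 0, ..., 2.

We work with the vertex ordering 0 < 1 < 2 < 3 < 4 < 5 < 6 < 7. The simplices of K, each written with vertices in increasing order, are:

  0-simplices (8): [0], [1], [2], [3], [4], [5], [6], [7]
  1-simplices (24): (24 of them)
  2-simplices (16): [0,1,2], [0,1,4], [0,2,7], [0,3,4], [0,3,6], [0,6,7], [1,2,6], [1,3,5], [1,3,6], [1,4,5], [2,3,4], [2,3,5], [2,4,6], [2,5,7], [4,5,6], [5,6,7]

Hence C_0 ≅ Z^8, C_1 ≅ Z^24, C_2 ≅ Z^16.

The boundary map ∂_1: C_1 → C_0 is given by ∂[p,q] = [q] − [p].
This gives a 8×24 integer matrix of rank 7; reducing to Smith normal form yields diagonal entries (1,1,1,1,1,1,1).

∂_2: C_2 → C_1 maps a triangle to the signed sum of its edges. For instance
  ∂[1,2,6] = [2,6] − [1,6] + [1,2],
  ∂[2,3,4] = [3,4] − [2,4] + [2,3].
This gives a 24×16 integer matrix of rank 15; reducing to Smith normal form yields diagonal entries (1,1,1,1,1,1,1,1,1,1,1,1,1,1,1).

Computing H_k = (kernel of ∂_k) / (image of ∂_{k+1}):

  H_0: rank C_0 − rank ∂_1 = 8 − 7 = 1, and the invariant factors of ∂_1 are all 1, so H_0 = Z.
  H_1: rank ker ∂_1 − rank ∂_2 = (24 − 7) − 15 = 2, and the invariant factors of ∂_2 are all 1, so H_1 = Z^2.
  H_2: rank ker ∂_2 − rank ∂_3 = (16 − 15) − 0 = 1, and there is no ∂_3, so H_2 = Z.

As a check, the Euler characteristic is 8 − 24 + 16 = 0, which agrees with 1 − 2 + 1 = 0.

H_0 = Z,  H_1 = Z^2,  H_2 = Z.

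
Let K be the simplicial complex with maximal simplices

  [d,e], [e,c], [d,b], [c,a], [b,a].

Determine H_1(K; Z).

Order the vertices as a < b < c < d < e. Listing each simplex with vertices in this order, K has dimension 1 with simplices:

  0-simplices (5): a, b, c, d, e
  1-simplices (5): ab, ac, bd, ce, de

so the chain groups are C_0 ≅ Z^5, C_1 ≅ Z^5.

Boundary ∂_1: C_1 → C_0 sends each edge [p,q] (with p < q) to q − p.
This gives a 5×5 integer matrix of rank 4; reducing to Smith normal form yields diagonal entries (1,1,1,1).

Now H_k = ker ∂_k / im ∂_{k+1}, so:

  H_1: rank ker ∂_1 − rank ∂_2 = (5 − 4) − 0 = 1, and there is no ∂_2, so H_1 ≅ Z.

H_1 = Z.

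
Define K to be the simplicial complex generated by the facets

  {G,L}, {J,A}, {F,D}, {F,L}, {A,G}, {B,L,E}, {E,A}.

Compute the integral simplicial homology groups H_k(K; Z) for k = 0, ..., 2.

Order the vertices as A < B < D < E < F < G < J < L. Listing each simplex with vertices in this order, K has dimension 2 with simplices:

  0-simplices (8): A, B, D, E, F, G, J, L
  1-simplices (9): AE, AG, AJ, BE, BL, DF, EL, FL, GL
  2-simplices (1): BEL

so the chain groups are C_0 ≅ Z^8, C_1 ≅ Z^9, C_2 ≅ Z^1.

Boundary ∂_1: C_1 → C_0 maps an edge to its endpoints' difference, ∂[p,q] = q − p. For instance
  ∂AG = G − A.
This gives a 8×9 integer matrix of rank 7; reducing to Smith normal form yields diagonal entries (1,1,1,1,1,1,1).

Boundary ∂_2: C_2 → C_1 sends each 2-simplex [p,q,r] to [q,r] − [p,r] + [p,q]. For instance
  ∂BEL = EL − BL + BE.
The 9×1 boundary matrix has rank 1 and Smith normal form diag(1).

Computing H_k = (kernel of ∂_k) / (image of ∂_{k+1}):

  H_0: rank C_0 − rank ∂_1 = 8 − 7 = 1, and the invariant factors of ∂_1 are all 1, so H_0 ≅ Z.
  H_1: rank ker ∂_1 − rank ∂_2 = (9 − 7) − 1 = 1, and the invariant factors of ∂_2 are all 1, so H_1 ≅ Z.
  H_2: rank ker ∂_2 − rank ∂_3 = (1 − 1) − 0 = 0, and there is no ∂_3, so H_2 ≅ 0.

H_0 = Z,  H_1 = Z,  H_2 = 0.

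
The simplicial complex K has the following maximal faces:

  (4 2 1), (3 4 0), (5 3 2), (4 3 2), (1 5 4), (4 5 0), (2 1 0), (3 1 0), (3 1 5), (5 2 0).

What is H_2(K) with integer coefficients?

H_2 = 0.

Order the vertices as 0 < 1 < 2 < 3 < 4 < 5. Listing each simplex with vertices in this order, K has dimension 2 with simplices:

  0-simplices (6): [0], [1], [2], [3], [4], [5]
  1-simplices (15): [0,1], [0,2], [0,3], [0,4], [0,5], [1,2], [1,3], [1,4], [1,5], [2,3], [2,4], [2,5], [3,4], [3,5], [4,5]
  2-simplices (10): [0,1,2], [0,1,3], [0,2,5], [0,3,4], [0,4,5], [1,2,4], [1,3,5], [1,4,5], [2,3,4], [2,3,5]

so the chain groups are C_0 ≅ Z^6, C_1 ≅ Z^15, C_2 ≅ Z^10.

Boundary ∂_1: C_1 → C_0 sends each edge [p,q] (with p < q) to q − p.
This gives a 6×15 integer matrix of rank 5; reducing to Smith normal form yields diagonal entries (1,1,1,1,1).

The boundary map ∂_2: C_2 → C_1 acts by ∂[p,q,r] = [q,r] − [p,r] + [p,q]. For instance
  ∂[2,3,4] = [3,4] − [2,4] + [2,3],
  ∂[0,2,5] = [2,5] − [0,5] + [0,2].
As a 15×10 matrix over Z this has rank 10, with invariant factors (1,1,1,1,1,1,1,1,1,2).

Reading off H_k = ker ∂_k / im ∂_{k+1}:

  H_2: rank ker ∂_2 − rank ∂_3 = (10 − 10) − 0 = 0, and there is no ∂_3, so H_2 ≅ 0.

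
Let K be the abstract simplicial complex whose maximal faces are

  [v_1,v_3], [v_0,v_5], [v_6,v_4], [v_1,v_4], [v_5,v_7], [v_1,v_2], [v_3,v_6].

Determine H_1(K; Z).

H_1 ≅ Z.

K has 8 vertices, 7 edges.
rank ∂_1 = 6, rank ∂_2 = 0 ⇒ b_1 = 7 − 6 − 0 = 1. So H_1 = Z.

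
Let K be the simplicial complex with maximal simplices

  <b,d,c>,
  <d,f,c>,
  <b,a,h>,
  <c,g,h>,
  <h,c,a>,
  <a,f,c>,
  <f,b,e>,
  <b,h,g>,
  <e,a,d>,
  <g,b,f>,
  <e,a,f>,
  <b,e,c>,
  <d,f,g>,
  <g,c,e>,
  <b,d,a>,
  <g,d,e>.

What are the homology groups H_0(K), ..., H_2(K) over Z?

H_0 = Z,  H_1 = Z^2,  H_2 = Z.

Fix the vertex order a < b < c < d < e < f < g < h and write every simplex with vertices in increasing order. Then dim K = 2 and the simplices of K are:

  0-simplices (8): a, b, c, d, e, f, g, h
  1-simplices (24): ab, ac, ad, ae, af, ah, bc, bd, be, bf, bg, bh, cd, ce, cf, cg, ch, de, df, dg, ef, eg, fg, gh
  2-simplices (16): abd, abh, acf, ach, ade, aef, bcd, bce, bef, bfg, bgh, cdf, ceg, cgh, deg, dfg

Hence C_0 ≅ Z^8, C_1 ≅ Z^24, C_2 ≅ Z^16.

The boundary map ∂_1: C_1 → C_0 sends each edge [p,q] (with p < q) to q − p.
This gives a 8×24 integer matrix of rank 7; reducing to Smith normal form yields diagonal entries (1,1,1,1,1,1,1).

Boundary ∂_2: C_2 → C_1 sends each 2-simplex [p,q,r] to [q,r] − [p,r] + [p,q]. For instance
  ∂ade = de − ae + ad,
  ∂cdf = df − cf + cd.
The resulting 24×16 matrix has rank 15, and its Smith normal form has invariant factors (1,1,1,1,1,1,1,1,1,1,1,1,1,1,1).

Computing H_k = (kernel of ∂_k) / (image of ∂_{k+1}):

  H_0: rank C_0 − rank ∂_1 = 8 − 7 = 1, and the invariant factors of ∂_1 are all 1, so H_0 = Z.
  H_1: rank ker ∂_1 − rank ∂_2 = (24 − 7) − 15 = 2, and the invariant factors of ∂_2 are all 1, so H_1 = Z^2.
  H_2: rank ker ∂_2 − rank ∂_3 = (16 − 15) − 0 = 1, and there is no ∂_3, so H_2 = Z.

As a check, the Euler characteristic is 8 − 24 + 16 = 0, which agrees with 1 − 2 + 1 = 0.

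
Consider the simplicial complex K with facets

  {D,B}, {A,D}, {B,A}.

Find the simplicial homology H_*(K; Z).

Take the total order A < B < D on the vertex set. Then K (dimension 1) consists of the simplices:

  0-simplices (3): A, B, D
  1-simplices (3): AB, AD, BD

Hence C_0 ≅ Z^3, C_1 ≅ Z^3.

∂_1: C_1 → C_0 is given by ∂[p,q] = [q] − [p].
The resulting 3×3 matrix has rank 2, and its Smith normal form has invariant factors (1,1).

From H_k ≅ ker(∂_k) / im(∂_{k+1}) we obtain:

  H_0: rank C_0 − rank ∂_1 = 3 − 2 = 1, and the invariant factors of ∂_1 are all 1, so H_0 = Z.
  H_1: rank ker ∂_1 − rank ∂_2 = (3 − 2) − 0 = 1, and there is no ∂_2, so H_1 = Z.

As a check, the Euler characteristic is 3 − 3 = 0, which agrees with 1 − 1 = 0.
(K is a triangulation of the circle S^1.)

H_0 = Z,  H_1 = Z.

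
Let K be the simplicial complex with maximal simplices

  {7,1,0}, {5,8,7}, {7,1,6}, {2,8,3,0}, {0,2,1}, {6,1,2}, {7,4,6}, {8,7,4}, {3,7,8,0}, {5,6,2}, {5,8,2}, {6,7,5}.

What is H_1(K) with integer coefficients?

H_1 ≅ 0.

Take the total order 0 < 1 < 2 < 3 < 4 < 5 < 6 < 7 < 8 on the vertex set. Then K (dimension 3) consists of the simplices:

  0-simplices (9): [0], [1], [2], [3], [4], [5], [6], [7], [8]
  1-simplices (22): [0,1], [0,2], [0,3], [0,7], [0,8], [1,2], [1,6], [1,7], [2,3], [2,5], [2,6], [2,8], [3,7], [3,8], [4,6], [4,7], [4,8], [5,6], [5,7], [5,8], [6,7], [7,8]
  2-simplices (17): [0,1,2], [0,1,7], [0,2,3], [0,2,8], [0,3,7], [0,3,8], [0,7,8], [1,2,6], [1,6,7], [2,3,8], [2,5,6], [2,5,8], [3,7,8], [4,6,7], [4,7,8], [5,6,7], [5,7,8]
  3-simplices (2): [0,2,3,8], [0,3,7,8]

Hence C_0 ≅ Z^9, C_1 ≅ Z^22, C_2 ≅ Z^17, C_3 ≅ Z^2.

Boundary ∂_1: C_1 → C_0 maps an edge to its endpoints' difference, ∂[p,q] = q − p. For instance
  ∂[5,6] = [6] − [5].
As a 9×22 matrix over Z this has rank 8, with invariant factors (1,1,1,1,1,1,1,1).

The boundary map ∂_2: C_2 → C_1 acts by ∂[p,q,r] = [q,r] − [p,r] + [p,q]. For instance
  ∂[0,3,7] = [3,7] − [0,7] + [0,3],
  ∂[4,7,8] = [7,8] − [4,8] + [4,7].
The resulting 22×17 matrix has rank 14, and its Smith normal form has invariant factors (1,1,1,1,1,1,1,1,1,1,1,1,1,1).

The boundary map ∂_3: C_3 → C_2 sends each 3-simplex σ to the alternating sum Σ_i (−1)^i (σ with its i-th vertex removed). For instance
  ∂[0,3,7,8] = [3,7,8] − [0,7,8] + [0,3,8] − [0,3,7],
  ∂[0,2,3,8] = [2,3,8] − [0,3,8] + [0,2,8] − [0,2,3].
This gives a 17×2 integer matrix of rank 2; reducing to Smith normal form yields diagonal entries (1,1).

Reading off H_k = ker ∂_k / im ∂_{k+1}:

  H_1: rank ker ∂_1 − rank ∂_2 = (22 − 8) − 14 = 0, and the invariant factors of ∂_2 are all 1, so H_1 ≅ 0.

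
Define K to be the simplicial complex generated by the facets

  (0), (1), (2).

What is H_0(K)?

H_0 = Z^3.

Order the vertices as 0 < 1 < 2. Listing each simplex with vertices in this order, K has dimension 0 with simplices:

  0-simplices (3): [0], [1], [2]

giving chain groups C_0 ≅ Z^3.

From H_k ≅ ker(∂_k) / im(∂_{k+1}) we obtain:

  H_0: rank C_0 − rank ∂_1 = 3 − 0 = 3, and there is no ∂_1, so H_0 = Z^3.

(K is a triangulation of a set of 3 points.)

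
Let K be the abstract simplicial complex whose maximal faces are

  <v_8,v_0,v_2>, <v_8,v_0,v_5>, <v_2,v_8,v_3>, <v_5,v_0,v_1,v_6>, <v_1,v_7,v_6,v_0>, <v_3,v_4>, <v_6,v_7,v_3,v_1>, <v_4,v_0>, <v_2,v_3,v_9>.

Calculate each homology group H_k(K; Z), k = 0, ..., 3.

H_0 = Z,  H_1 = Z^2,  H_2 = 0,  H_3 = 0.

We work with the vertex ordering v_0 < v_1 < v_2 < v_3 < v_4 < v_5 < v_6 < v_7 < v_8 < v_9. The simplices of K, each written with vertices in increasing order, are:

  0-simplices (10): [v_0], [v_1], [v_2], [v_3], [v_4], [v_5], [v_6], [v_7], [v_8], [v_9]
  1-simplices (22): (22 of them)
  2-simplices (14): (14 of them)
  3-simplices (3): [v_0,v_1,v_5,v_6], [v_0,v_1,v_6,v_7], [v_1,v_3,v_6,v_7]

Hence C_0 ≅ Z^10, C_1 ≅ Z^22, C_2 ≅ Z^14, C_3 ≅ Z^3.

The boundary map ∂_1: C_1 → C_0 is given by ∂[p,q] = [q] − [p].
The 10×22 boundary matrix has rank 9 and Smith normal form diag(1,1,1,1,1,1,1,1,1).

∂_2: C_2 → C_1 acts by ∂[p,q,r] = [q,r] − [p,r] + [p,q]. For instance
  ∂[v_3,v_6,v_7] = [v_6,v_7] − [v_3,v_7] + [v_3,v_6],
  ∂[v_1,v_6,v_7] = [v_6,v_7] − [v_1,v_7] + [v_1,v_6].
As a 22×14 matrix over Z this has rank 11, with invariant factors (1,1,1,1,1,1,1,1,1,1,1).

The boundary map ∂_3: C_3 → C_2 sends each 3-simplex σ to the alternating sum Σ_i (−1)^i (σ with its i-th vertex removed). For instance
  ∂[v_0,v_1,v_6,v_7] = [v_1,v_6,v_7] − [v_0,v_6,v_7] + [v_0,v_1,v_7] − [v_0,v_1,v_6],
  ∂[v_0,v_1,v_5,v_6] = [v_1,v_5,v_6] − [v_0,v_5,v_6] + [v_0,v_1,v_6] − [v_0,v_1,v_5].
As a 14×3 matrix over Z this has rank 3, with invariant factors (1,1,1).

Now H_k = ker ∂_k / im ∂_{k+1}, so:

  H_0: rank C_0 − rank ∂_1 = 10 − 9 = 1, and the invariant factors of ∂_1 are all 1, so H_0 = Z.
  H_1: rank ker ∂_1 − rank ∂_2 = (22 − 9) − 11 = 2, and the invariant factors of ∂_2 are all 1, so H_1 = Z^2.
  H_2: rank ker ∂_2 − rank ∂_3 = (14 − 11) − 3 = 0, and the invariant factors of ∂_3 are all 1, so H_2 = 0.
  H_3: rank ker ∂_3 − rank ∂_4 = (3 − 3) − 0 = 0, and there is no ∂_4, so H_3 = 0.

As a check, the Euler characteristic is 10 − 22 + 14 − 3 = -1, which agrees with 1 − 2 + 0 − 0 = -1.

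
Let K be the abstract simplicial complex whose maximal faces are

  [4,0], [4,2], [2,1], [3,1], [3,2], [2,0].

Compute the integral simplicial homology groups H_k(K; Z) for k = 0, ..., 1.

H_0 = Z,  H_1 = Z^2.

K has 5 vertices, 6 edges.
rank ∂_0 = 0, rank ∂_1 = 4 ⇒ b_0 = 5 − 0 − 4 = 1; all invariant factors of ∂_1 are 1 so no torsion. So H_0 = Z.
rank ∂_1 = 4, rank ∂_2 = 0 ⇒ b_1 = 6 − 4 − 0 = 2. So H_1 = Z^2.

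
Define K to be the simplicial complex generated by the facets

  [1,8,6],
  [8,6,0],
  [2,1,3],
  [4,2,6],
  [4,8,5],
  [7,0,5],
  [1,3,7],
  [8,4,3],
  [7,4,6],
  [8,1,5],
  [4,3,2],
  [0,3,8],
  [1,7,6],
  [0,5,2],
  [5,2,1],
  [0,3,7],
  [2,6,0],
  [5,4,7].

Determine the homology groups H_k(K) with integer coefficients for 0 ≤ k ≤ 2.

Take the total order 0 < 1 < 2 < 3 < 4 < 5 < 6 < 7 < 8 on the vertex set. Then K (dimension 2) consists of the simplices:

  0-simplices (9): [0], [1], [2], [3], [4], [5], [6], [7], [8]
  1-simplices (27): (27 of them)
  2-simplices (18): [0,2,5], [0,2,6], [0,3,7], [0,3,8], [0,5,7], [0,6,8], [1,2,3], [1,2,5], [1,3,7], [1,5,8], [1,6,7], [1,6,8], [2,3,4], [2,4,6], [3,4,8], [4,5,7], [4,5,8], [4,6,7]

giving chain groups C_0 ≅ Z^9, C_1 ≅ Z^27, C_2 ≅ Z^18.

∂_1: C_1 → C_0 sends each edge [p,q] (with p < q) to q − p.
The 9×27 boundary matrix has rank 8 and Smith normal form diag(1,1,1,1,1,1,1,1).

The boundary map ∂_2: C_2 → C_1 acts by ∂[p,q,r] = [q,r] − [p,r] + [p,q]. For instance
  ∂[0,3,8] = [3,8] − [0,8] + [0,3],
  ∂[1,6,8] = [6,8] − [1,8] + [1,6].
This gives a 27×18 integer matrix of rank 17; reducing to Smith normal form yields diagonal entries (1,1,1,1,1,1,1,1,1,1,1,1,1,1,1,1,1).

Now H_k = ker ∂_k / im ∂_{k+1}, so:

  H_0: rank C_0 − rank ∂_1 = 9 − 8 = 1, and the invariant factors of ∂_1 are all 1, so H_0 = Z.
  H_1: rank ker ∂_1 − rank ∂_2 = (27 − 8) − 17 = 2, and the invariant factors of ∂_2 are all 1, so H_1 = Z^2.
  H_2: rank ker ∂_2 − rank ∂_3 = (18 − 17) − 0 = 1, and there is no ∂_3, so H_2 = Z.

H_0 ≅ Z,  H_1 ≅ Z^2,  H_2 ≅ Z.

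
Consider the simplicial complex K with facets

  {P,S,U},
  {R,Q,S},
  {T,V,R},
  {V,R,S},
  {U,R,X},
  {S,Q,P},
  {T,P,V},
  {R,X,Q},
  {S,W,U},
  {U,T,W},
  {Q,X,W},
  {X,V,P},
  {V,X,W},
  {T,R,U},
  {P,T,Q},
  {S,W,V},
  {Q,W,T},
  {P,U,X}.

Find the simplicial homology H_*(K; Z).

Take the total order P < Q < R < S < T < U < V < W < X on the vertex set. Then K (dimension 2) consists of the simplices:

  0-simplices (9): P, Q, R, S, T, U, V, W, X
  1-simplices (27): PQ, PS, PT, PU, PV, PX, QR, QS, QT, QW, QX, RS, RT, RU, RV, RX, SU, SV, SW, TU, TV, TW, UW, UX, VW, VX, WX
  2-simplices (18): PQS, PQT, PSU, PTV, PUX, PVX, QRS, QRX, QTW, QWX, RSV, RTU, RTV, RUX, SUW, SVW, TUW, VWX

Hence C_0 ≅ Z^9, C_1 ≅ Z^27, C_2 ≅ Z^18.

∂_1: C_1 → C_0 sends each edge [p,q] (with p < q) to q − p. For instance
  ∂UW = W − U.
This gives a 9×27 integer matrix of rank 8; reducing to Smith normal form yields diagonal entries (1,1,1,1,1,1,1,1).

∂_2: C_2 → C_1 maps a triangle to the signed sum of its edges. For instance
  ∂QTW = TW − QW + QT,
  ∂QRS = RS − QS + QR.
The 27×18 boundary matrix has rank 17 and Smith normal form diag(1,1,1,1,1,1,1,1,1,1,1,1,1,1,1,1,1).

Computing H_k = (kernel of ∂_k) / (image of ∂_{k+1}):

  H_0: rank C_0 − rank ∂_1 = 9 − 8 = 1, and the invariant factors of ∂_1 are all 1, so H_0 ≅ Z.
  H_1: rank ker ∂_1 − rank ∂_2 = (27 − 8) − 17 = 2, and the invariant factors of ∂_2 are all 1, so H_1 ≅ Z^2.
  H_2: rank ker ∂_2 − rank ∂_3 = (18 − 17) − 0 = 1, and there is no ∂_3, so H_2 ≅ Z.

As a check, the Euler characteristic is 9 − 27 + 18 = 0, which agrees with 1 − 2 + 1 = 0.
(K is a triangulation of the torus T^2.)

H_0 = Z,  H_1 = Z^2,  H_2 = Z.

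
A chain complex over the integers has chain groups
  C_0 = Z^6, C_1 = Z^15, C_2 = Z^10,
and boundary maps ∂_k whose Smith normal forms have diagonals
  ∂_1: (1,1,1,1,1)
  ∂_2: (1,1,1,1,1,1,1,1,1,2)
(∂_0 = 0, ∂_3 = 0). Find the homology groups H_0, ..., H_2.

H_0 = Z,  H_1 = Z/2Z,  H_2 = 0.

H_0: b_0 = 6 − 0 − 5 = 1; torsion from ∂_1 factors > 1: none. So H_0 = Z.
H_1: b_1 = 15 − 5 − 10 = 0; torsion from ∂_2 factors > 1: [2]. So H_1 = Z/2Z.
H_2: b_2 = 10 − 10 − 0 = 0; torsion from ∂_3 factors > 1: none. So H_2 = 0.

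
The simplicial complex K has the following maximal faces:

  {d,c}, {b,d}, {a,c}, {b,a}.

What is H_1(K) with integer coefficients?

H_1 ≅ Z.

Fix the vertex order a < b < c < d and write every simplex with vertices in increasing order. Then dim K = 1 and the simplices of K are:

  0-simplices (4): a, b, c, d
  1-simplices (4): ab, ac, bd, cd

giving chain groups C_0 ≅ Z^4, C_1 ≅ Z^4.

The boundary map ∂_1: C_1 → C_0 is given by ∂[p,q] = [q] − [p]. For instance
  ∂ac = c − a.
The resulting 4×4 matrix has rank 3, and its Smith normal form has invariant factors (1,1,1).

Computing H_k = (kernel of ∂_k) / (image of ∂_{k+1}):

  H_1: rank ker ∂_1 − rank ∂_2 = (4 − 3) − 0 = 1, and there is no ∂_2, so H_1 ≅ Z.

(K is a triangulation of the circle S^1.)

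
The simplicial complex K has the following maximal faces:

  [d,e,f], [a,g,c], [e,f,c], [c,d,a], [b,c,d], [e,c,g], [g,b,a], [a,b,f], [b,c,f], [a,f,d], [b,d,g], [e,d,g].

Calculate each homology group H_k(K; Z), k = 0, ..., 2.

H_0 ≅ Z,  H_1 ≅ Z_2,  H_2 = 0.

K has 7 vertices, 18 edges, 12 triangles.
rank ∂_0 = 0, rank ∂_1 = 6 ⇒ b_0 = 7 − 0 − 6 = 1; all invariant factors of ∂_1 are 1 so no torsion. So H_0 = Z.
rank ∂_1 = 6, rank ∂_2 = 12 ⇒ b_1 = 18 − 6 − 12 = 0; ∂_2 has invariant factor(s) [2] giving torsion. So H_1 = Z_2.
rank ∂_2 = 12, rank ∂_3 = 0 ⇒ b_2 = 12 − 12 − 0 = 0. So H_2 = 0.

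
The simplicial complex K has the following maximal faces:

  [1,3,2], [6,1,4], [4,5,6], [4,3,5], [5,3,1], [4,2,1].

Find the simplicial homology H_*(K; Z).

H_0 = Z,  H_1 = Z,  H_2 = 0.

K has 6 vertices, 12 edges, 6 triangles.
rank ∂_0 = 0, rank ∂_1 = 5 ⇒ b_0 = 6 − 0 − 5 = 1; all invariant factors of ∂_1 are 1 so no torsion. So H_0 ≅ Z.
rank ∂_1 = 5, rank ∂_2 = 6 ⇒ b_1 = 12 − 5 − 6 = 1; all invariant factors of ∂_2 are 1 so no torsion. So H_1 ≅ Z.
rank ∂_2 = 6, rank ∂_3 = 0 ⇒ b_2 = 6 − 6 − 0 = 0. So H_2 ≅ 0.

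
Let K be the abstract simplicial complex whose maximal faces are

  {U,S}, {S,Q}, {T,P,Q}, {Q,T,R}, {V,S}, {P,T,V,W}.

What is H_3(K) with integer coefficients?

We work with the vertex ordering P < Q < R < S < T < U < V < W. The simplices of K, each written with vertices in increasing order, are:

  0-simplices (8): P, Q, R, S, T, U, V, W
  1-simplices (13): PQ, PT, PV, PW, QR, QS, QT, RT, SU, SV, TV, TW, VW
  2-simplices (6): PQT, PTV, PTW, PVW, QRT, TVW
  3-simplices (1): PTVW

giving chain groups C_0 ≅ Z^8, C_1 ≅ Z^13, C_2 ≅ Z^6, C_3 ≅ Z^1.

∂_1: C_1 → C_0 sends each edge [p,q] (with p < q) to q − p.
The resulting 8×13 matrix has rank 7, and its Smith normal form has invariant factors (1,1,1,1,1,1,1).

∂_2: C_2 → C_1 maps a triangle to the signed sum of its edges. For instance
  ∂PQT = QT − PT + PQ,
  ∂PTW = TW − PW + PT.
This gives a 13×6 integer matrix of rank 5; reducing to Smith normal form yields diagonal entries (1,1,1,1,1).

Boundary ∂_3: C_3 → C_2 sends each 3-simplex σ to the alternating sum Σ_i (−1)^i (σ with its i-th vertex removed). For instance
  ∂PTVW = TVW − PVW + PTW − PTV.
The resulting 6×1 matrix has rank 1, and its Smith normal form has invariant factors (1).

From H_k ≅ ker(∂_k) / im(∂_{k+1}) we obtain:

  H_3: rank ker ∂_3 − rank ∂_4 = (1 − 1) − 0 = 0, and there is no ∂_4, so H_3 ≅ 0.

H_3 = 0.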